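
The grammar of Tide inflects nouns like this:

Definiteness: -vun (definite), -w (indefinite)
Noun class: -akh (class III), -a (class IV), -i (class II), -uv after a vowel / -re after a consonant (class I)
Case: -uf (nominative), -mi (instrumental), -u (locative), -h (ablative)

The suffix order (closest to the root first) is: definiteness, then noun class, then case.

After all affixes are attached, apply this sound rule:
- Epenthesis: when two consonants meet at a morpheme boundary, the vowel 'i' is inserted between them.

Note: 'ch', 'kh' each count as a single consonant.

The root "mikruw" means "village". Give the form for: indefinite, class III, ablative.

Attach definiteness indefinite -w → mikruww.
Attach noun class class III -akh → mikruwwakh.
Attach case ablative -h → mikruwwakhh.
Apply epenthesis: mikruwwakhh → mikruwiwakhih.

mikruwiwakhih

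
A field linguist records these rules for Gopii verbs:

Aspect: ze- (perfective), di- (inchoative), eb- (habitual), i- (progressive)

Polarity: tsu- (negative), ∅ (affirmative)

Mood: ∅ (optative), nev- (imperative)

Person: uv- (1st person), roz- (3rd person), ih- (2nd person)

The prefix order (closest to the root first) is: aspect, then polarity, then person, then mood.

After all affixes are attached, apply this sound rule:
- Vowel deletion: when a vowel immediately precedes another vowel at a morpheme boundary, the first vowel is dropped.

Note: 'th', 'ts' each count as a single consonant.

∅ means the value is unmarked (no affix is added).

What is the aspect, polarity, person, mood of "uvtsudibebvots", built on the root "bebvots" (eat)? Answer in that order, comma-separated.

Segment: uv-tsu-di-bebvots.
aspect: di- → inchoative.
polarity: tsu- → negative.
person: uv- → 1st person.
mood: ∅ → optative.

inchoative, negative, 1st person, optative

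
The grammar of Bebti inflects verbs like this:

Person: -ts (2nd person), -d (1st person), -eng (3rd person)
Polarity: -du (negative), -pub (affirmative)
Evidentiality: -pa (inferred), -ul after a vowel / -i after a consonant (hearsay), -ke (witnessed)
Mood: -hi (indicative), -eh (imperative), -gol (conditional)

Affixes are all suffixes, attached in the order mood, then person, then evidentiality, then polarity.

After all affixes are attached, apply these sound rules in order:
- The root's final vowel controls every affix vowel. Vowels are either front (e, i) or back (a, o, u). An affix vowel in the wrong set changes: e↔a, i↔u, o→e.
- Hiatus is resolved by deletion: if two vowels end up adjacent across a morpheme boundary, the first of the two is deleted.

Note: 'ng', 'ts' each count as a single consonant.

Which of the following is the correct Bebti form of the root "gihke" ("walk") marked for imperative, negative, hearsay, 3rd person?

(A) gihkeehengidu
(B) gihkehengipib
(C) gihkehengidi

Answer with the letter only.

C

Attach mood imperative -eh → gihkeeh.
Attach person 3rd person -eng → gihkeeheng.
Attach evidentiality hearsay -i (after consonant 'ng') → gihkeehengi.
Attach polarity negative -du → gihkeehengidu.
Apply vowel harmony: gihkeehengidu → gihkeehengidi.
Apply vowel deletion: gihkeehengidi → gihkehengidi.
So the correct form is gihkehengidi, option (C).
(A) gihkeehengidu is wrong: it fails to apply the sound rule(s).
(B) gihkehengipib is wrong: it uses affirmative instead of negative for polarity.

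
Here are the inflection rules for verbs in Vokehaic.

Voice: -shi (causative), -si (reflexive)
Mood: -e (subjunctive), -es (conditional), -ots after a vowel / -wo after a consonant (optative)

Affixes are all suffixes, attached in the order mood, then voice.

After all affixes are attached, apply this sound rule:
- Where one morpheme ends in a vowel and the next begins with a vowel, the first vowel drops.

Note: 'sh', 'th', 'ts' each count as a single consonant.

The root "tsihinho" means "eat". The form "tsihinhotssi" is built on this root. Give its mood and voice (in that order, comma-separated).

optative, reflexive

Segment: tsihinho-ots-si.
mood: -ots/wo → optative.
voice: -si → reflexive.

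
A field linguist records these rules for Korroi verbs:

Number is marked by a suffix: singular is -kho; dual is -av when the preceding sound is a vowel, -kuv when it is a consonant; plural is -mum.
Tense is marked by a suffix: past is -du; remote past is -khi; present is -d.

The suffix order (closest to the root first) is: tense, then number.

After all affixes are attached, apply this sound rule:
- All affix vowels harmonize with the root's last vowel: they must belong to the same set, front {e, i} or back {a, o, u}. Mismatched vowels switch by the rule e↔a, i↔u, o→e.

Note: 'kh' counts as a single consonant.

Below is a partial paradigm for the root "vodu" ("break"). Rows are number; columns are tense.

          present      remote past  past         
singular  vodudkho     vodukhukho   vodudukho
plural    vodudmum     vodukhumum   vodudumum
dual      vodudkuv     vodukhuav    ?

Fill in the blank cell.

voduduav

Attach tense past -du → vodudu.
Attach number dual -av (after vowel 'u') → voduduav.
Vowel harmony: no change.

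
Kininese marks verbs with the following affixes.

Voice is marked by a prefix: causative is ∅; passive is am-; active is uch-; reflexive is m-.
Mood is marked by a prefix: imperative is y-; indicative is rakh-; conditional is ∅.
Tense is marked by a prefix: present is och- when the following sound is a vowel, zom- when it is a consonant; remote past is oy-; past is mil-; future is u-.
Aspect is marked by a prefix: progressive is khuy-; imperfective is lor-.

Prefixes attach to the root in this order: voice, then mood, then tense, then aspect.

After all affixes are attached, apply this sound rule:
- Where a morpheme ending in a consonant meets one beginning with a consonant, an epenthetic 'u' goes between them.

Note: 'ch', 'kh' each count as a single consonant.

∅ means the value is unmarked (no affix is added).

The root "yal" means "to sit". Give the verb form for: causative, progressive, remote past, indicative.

khuyoyurakhuyal

voice = causative: zero marking, form stays yal.
Attach mood indicative rakh- → rakhyal.
Attach tense remote past oy- → oyrakhyal.
Attach aspect progressive khuy- → khuyoyrakhyal.
Apply epenthesis: khuyoyrakhyal → khuyoyurakhuyal.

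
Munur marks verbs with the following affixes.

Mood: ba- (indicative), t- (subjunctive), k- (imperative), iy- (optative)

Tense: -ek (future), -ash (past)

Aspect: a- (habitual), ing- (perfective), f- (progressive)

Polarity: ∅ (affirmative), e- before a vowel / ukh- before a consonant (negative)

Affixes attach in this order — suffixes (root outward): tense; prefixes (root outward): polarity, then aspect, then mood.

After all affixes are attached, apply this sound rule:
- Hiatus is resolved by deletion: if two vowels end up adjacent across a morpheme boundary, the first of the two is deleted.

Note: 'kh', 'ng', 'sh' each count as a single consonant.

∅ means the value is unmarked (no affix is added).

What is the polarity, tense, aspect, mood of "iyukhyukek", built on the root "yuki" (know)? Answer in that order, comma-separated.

Segment: iy-a-ukh-yuki-ek.
polarity: e/ukh- → negative.
tense: -ek → future.
aspect: a- → habitual.
mood: iy- → optative.

negative, future, habitual, optative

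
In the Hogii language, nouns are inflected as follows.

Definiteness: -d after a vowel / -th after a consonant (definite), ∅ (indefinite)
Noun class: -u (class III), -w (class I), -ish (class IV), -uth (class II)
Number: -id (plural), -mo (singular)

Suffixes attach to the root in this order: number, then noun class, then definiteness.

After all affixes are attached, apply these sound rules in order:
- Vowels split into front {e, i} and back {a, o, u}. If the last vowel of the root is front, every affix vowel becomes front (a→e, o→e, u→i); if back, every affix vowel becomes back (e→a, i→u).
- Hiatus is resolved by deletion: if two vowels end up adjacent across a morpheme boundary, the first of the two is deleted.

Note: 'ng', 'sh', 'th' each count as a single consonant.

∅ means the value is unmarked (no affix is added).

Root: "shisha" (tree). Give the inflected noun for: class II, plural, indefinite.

shishuduth

Attach number plural -id → shishaid.
Attach noun class class II -uth → shishaiduth.
definiteness = indefinite: zero marking, form stays shishaiduth.
Apply vowel harmony: shishaiduth → shishauduth.
Apply vowel deletion: shishauduth → shishuduth.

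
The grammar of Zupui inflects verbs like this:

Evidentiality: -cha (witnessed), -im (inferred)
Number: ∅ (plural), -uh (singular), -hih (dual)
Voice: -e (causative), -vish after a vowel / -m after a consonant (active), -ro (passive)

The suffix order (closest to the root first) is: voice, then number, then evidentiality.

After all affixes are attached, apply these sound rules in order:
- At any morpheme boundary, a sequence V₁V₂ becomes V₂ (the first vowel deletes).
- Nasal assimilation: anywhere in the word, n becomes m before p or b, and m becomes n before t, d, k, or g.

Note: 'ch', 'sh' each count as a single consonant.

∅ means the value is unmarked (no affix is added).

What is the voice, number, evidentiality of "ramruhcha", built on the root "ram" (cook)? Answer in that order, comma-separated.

passive, singular, witnessed

Segment: ram-ro-uh-cha.
voice: -ro → passive.
number: -uh → singular.
evidentiality: -cha → witnessed.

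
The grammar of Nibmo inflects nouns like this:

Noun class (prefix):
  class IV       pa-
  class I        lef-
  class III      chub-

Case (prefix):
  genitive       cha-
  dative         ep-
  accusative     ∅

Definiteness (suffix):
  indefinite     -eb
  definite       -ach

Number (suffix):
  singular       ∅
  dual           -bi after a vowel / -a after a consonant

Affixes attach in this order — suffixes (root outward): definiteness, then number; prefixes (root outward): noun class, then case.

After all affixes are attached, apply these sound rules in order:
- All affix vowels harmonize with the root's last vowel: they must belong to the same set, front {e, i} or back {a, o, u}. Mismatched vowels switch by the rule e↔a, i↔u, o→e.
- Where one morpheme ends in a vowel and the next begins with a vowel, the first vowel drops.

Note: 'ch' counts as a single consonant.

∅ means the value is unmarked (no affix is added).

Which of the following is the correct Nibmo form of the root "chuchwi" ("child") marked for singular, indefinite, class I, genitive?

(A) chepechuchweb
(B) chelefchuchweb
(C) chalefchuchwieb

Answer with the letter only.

Attach definiteness indefinite -eb → chuchwieb.
Attach noun class class I lef- → lefchuchwieb.
number = singular: zero marking, form stays lefchuchwieb.
Attach case genitive cha- → chalefchuchwieb.
Apply vowel harmony: chalefchuchwieb → chelefchuchwieb.
Apply vowel deletion: chelefchuchwieb → chelefchuchweb.
So the correct form is chelefchuchweb, option (B).
(A) chepechuchweb is wrong: it uses class IV instead of class I for noun class.
(C) chalefchuchwieb is wrong: it fails to apply the sound rule(s).

B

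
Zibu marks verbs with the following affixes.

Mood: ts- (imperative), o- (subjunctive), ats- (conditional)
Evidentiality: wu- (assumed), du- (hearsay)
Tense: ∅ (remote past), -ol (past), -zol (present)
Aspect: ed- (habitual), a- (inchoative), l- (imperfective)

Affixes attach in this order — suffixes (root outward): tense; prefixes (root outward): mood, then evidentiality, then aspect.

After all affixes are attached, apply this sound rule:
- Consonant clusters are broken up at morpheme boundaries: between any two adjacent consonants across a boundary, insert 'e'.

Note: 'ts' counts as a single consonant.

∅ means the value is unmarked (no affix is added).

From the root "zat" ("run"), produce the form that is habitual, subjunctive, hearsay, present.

ededuozatezol

Attach mood subjunctive o- → ozat.
Attach tense present -zol → ozatzol.
Attach evidentiality hearsay du- → duozatzol.
Attach aspect habitual ed- → edduozatzol.
Apply epenthesis: edduozatzol → ededuozatezol.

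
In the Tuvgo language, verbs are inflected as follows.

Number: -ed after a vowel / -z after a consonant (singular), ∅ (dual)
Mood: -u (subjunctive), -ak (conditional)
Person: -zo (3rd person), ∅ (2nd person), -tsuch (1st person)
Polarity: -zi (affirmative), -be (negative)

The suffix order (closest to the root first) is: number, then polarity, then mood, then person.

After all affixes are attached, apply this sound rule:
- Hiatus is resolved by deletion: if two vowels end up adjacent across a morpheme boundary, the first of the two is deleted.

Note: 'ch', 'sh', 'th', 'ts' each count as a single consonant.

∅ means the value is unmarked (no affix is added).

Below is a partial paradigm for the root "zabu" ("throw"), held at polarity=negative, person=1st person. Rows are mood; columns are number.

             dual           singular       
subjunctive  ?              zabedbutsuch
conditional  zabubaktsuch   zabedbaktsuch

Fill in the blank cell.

number = dual: zero marking, form stays zabu.
Attach polarity negative -be → zabube.
Attach mood subjunctive -u → zabubeu.
Attach person 1st person -tsuch → zabubeutsuch.
Apply vowel deletion: zabubeutsuch → zabubutsuch.

zabubutsuch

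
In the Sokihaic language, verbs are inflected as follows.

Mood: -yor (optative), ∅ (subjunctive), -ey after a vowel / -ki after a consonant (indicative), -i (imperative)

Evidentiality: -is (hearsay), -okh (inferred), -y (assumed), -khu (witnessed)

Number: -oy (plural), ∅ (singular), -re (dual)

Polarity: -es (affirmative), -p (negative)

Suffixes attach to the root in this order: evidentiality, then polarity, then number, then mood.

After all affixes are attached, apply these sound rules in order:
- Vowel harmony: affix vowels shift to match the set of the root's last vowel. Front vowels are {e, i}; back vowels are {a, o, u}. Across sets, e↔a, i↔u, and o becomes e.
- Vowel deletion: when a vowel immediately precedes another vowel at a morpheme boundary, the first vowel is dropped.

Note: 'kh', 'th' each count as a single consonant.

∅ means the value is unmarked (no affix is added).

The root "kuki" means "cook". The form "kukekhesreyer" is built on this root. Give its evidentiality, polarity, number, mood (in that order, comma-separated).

Segment: kuki-okh-es-re-yor.
evidentiality: -okh → inferred.
polarity: -es → affirmative.
number: -re → dual.
mood: -yor → optative.

inferred, affirmative, dual, optative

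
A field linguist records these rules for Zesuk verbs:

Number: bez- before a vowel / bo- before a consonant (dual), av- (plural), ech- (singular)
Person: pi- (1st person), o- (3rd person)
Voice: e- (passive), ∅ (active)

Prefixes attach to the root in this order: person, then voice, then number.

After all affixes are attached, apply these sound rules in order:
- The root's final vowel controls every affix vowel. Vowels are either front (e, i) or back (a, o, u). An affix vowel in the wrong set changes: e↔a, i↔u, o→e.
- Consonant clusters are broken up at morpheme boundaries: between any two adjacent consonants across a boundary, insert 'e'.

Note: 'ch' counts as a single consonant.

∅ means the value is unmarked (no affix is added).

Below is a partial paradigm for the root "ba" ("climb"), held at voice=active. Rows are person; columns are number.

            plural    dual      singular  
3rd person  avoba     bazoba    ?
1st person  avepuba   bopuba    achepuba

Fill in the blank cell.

Attach person 3rd person o- → oba.
voice = active: zero marking, form stays oba.
Attach number singular ech- → echoba.
Apply vowel harmony: echoba → achoba.
Epenthesis: no change.

achoba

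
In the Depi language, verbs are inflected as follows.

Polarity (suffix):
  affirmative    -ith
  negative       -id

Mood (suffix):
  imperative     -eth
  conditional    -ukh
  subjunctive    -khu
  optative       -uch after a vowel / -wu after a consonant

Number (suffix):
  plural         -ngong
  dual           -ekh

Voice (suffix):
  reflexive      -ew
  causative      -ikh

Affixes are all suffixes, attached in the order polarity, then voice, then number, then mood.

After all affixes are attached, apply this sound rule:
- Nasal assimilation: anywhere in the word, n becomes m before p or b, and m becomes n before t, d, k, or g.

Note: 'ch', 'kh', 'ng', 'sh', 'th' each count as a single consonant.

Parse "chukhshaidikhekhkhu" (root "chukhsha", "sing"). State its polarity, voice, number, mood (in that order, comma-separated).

negative, causative, dual, subjunctive

Segment: chukhsha-id-ikh-ekh-khu.
polarity: -id → negative.
voice: -ikh → causative.
number: -ekh → dual.
mood: -khu → subjunctive.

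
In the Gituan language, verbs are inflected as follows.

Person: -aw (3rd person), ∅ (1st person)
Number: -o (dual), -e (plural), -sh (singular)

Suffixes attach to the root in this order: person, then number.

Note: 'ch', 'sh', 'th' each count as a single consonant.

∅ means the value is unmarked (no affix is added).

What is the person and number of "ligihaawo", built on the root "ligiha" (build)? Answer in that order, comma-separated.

Segment: ligiha-aw-o.
person: -aw → 3rd person.
number: -o → dual.

3rd person, dual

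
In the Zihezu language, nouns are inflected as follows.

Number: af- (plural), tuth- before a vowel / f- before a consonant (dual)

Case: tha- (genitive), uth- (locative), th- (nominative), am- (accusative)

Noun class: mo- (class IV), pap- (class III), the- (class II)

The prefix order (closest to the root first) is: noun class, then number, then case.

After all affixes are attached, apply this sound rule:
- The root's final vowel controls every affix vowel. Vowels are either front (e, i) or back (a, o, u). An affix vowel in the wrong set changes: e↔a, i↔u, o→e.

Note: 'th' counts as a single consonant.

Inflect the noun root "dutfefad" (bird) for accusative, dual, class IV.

Attach noun class class IV mo- → modutfefad.
Attach number dual f- (before consonant 'm') → fmodutfefad.
Attach case accusative am- → amfmodutfefad.
Vowel harmony: no change.

amfmodutfefad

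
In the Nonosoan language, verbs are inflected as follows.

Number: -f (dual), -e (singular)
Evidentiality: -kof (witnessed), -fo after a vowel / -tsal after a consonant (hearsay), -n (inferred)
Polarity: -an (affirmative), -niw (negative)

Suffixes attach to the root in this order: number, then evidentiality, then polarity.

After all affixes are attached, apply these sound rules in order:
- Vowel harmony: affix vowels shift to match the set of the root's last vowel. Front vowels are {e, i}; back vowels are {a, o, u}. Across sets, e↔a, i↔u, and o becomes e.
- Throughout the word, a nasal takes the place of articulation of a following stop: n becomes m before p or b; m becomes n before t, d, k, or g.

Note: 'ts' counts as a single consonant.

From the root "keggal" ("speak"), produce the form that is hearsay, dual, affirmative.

Attach number dual -f → keggalf.
Attach evidentiality hearsay -tsal (after consonant 'f') → keggalftsal.
Attach polarity affirmative -an → keggalftsalan.
Vowel harmony: no change.
Nasal assimilation: no change.

keggalftsalan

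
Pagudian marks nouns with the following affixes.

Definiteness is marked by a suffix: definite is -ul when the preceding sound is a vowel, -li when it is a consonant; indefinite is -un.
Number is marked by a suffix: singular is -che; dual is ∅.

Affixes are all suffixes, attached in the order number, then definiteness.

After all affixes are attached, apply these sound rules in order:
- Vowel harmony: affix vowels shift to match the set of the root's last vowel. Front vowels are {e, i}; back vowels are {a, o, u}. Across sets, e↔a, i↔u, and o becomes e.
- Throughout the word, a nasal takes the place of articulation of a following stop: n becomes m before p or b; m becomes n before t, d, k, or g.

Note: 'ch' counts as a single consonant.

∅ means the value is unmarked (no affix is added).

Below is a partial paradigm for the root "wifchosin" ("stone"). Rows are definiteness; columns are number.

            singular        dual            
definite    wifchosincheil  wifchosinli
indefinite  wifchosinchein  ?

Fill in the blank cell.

wifchosinin

number = dual: zero marking, form stays wifchosin.
Attach definiteness indefinite -un → wifchosinun.
Apply vowel harmony: wifchosinun → wifchosinin.
Nasal assimilation: no change.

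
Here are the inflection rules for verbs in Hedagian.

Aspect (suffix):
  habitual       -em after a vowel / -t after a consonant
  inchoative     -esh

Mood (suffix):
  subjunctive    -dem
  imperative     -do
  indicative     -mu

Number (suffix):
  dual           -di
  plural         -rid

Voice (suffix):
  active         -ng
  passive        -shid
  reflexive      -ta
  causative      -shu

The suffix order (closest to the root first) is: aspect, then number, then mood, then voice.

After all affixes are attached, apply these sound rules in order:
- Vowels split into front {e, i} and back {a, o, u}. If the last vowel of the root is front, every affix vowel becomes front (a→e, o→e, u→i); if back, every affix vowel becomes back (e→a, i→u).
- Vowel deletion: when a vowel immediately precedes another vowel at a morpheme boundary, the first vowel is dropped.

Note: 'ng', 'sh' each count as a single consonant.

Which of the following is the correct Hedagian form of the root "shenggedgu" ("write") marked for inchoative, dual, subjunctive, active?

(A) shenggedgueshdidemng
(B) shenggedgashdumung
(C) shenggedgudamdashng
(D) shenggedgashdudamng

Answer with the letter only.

D

Attach aspect inchoative -esh → shenggedguesh.
Attach number dual -di → shenggedgueshdi.
Attach mood subjunctive -dem → shenggedgueshdidem.
Attach voice active -ng → shenggedgueshdidemng.
Apply vowel harmony: shenggedgueshdidemng → shenggedguashdudamng.
Apply vowel deletion: shenggedguashdudamng → shenggedgashdudamng.
So the correct form is shenggedgashdudamng, option (D).
(C) shenggedgudamdashng is wrong: it has the affixes in the wrong order.
(B) shenggedgashdumung is wrong: it uses indicative instead of subjunctive for mood.
(A) shenggedgueshdidemng is wrong: it fails to apply the sound rule(s).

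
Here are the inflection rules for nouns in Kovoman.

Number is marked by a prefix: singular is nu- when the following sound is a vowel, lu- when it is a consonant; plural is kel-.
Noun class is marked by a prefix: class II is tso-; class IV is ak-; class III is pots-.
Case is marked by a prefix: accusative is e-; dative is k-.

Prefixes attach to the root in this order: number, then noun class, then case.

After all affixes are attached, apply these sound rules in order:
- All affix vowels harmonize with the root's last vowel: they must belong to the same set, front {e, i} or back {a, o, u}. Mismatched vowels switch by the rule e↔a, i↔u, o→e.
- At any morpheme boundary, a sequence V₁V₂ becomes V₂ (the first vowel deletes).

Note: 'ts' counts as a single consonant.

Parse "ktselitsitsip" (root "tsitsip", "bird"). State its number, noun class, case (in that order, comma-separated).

singular, class II, dative

Segment: k-tso-lu-tsitsip.
number: nu/lu- → singular.
noun class: tso- → class II.
case: k- → dative.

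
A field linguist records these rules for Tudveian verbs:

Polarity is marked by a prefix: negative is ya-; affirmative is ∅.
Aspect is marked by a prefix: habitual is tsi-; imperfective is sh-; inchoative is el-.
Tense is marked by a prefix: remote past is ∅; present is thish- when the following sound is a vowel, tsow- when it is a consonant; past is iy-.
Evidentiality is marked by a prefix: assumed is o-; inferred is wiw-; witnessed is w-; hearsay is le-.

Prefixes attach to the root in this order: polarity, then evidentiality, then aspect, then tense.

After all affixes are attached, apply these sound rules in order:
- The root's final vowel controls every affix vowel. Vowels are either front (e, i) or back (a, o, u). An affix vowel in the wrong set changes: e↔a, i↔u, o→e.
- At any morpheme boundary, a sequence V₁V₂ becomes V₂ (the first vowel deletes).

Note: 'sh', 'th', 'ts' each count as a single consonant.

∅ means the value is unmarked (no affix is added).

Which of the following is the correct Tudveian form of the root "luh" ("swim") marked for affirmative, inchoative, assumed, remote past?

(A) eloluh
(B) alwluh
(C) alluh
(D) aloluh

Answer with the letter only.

polarity = affirmative: zero marking, form stays luh.
Attach evidentiality assumed o- → oluh.
Attach aspect inchoative el- → eloluh.
tense = remote past: zero marking, form stays eloluh.
Apply vowel harmony: eloluh → aloluh.
Vowel deletion: no change.
So the correct form is aloluh, option (D).
(A) eloluh is wrong: it fails to apply the sound rule(s).
(B) alwluh is wrong: it uses witnessed instead of assumed for evidentiality.
(C) alluh is wrong: it has the affixes in the wrong order.

D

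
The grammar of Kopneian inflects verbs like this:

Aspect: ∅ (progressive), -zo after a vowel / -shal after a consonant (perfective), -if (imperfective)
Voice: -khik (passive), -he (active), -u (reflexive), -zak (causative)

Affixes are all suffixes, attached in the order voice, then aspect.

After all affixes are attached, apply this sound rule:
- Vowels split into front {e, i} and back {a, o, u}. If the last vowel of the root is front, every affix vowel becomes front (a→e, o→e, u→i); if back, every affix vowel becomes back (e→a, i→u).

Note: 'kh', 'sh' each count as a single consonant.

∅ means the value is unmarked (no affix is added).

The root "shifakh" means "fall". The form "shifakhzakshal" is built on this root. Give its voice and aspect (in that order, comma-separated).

Segment: shifakh-zak-shal.
voice: -zak → causative.
aspect: -zo/shal → perfective.

causative, perfective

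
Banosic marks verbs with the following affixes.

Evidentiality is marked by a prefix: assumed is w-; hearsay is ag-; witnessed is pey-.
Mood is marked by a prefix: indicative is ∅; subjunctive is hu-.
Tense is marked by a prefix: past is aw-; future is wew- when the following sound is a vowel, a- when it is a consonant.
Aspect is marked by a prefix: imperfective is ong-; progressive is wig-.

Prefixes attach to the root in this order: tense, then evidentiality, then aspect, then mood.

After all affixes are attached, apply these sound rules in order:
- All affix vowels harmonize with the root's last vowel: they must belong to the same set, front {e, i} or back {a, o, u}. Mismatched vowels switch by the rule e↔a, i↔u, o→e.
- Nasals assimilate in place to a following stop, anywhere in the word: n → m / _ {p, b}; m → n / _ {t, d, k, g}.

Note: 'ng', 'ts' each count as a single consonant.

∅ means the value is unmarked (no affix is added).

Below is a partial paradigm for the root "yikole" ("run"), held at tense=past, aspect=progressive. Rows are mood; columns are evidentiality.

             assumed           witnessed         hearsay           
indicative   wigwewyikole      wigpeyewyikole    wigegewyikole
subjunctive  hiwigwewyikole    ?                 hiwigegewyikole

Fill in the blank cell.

hiwigpeyewyikole

Attach tense past aw- → awyikole.
Attach evidentiality witnessed pey- → peyawyikole.
Attach aspect progressive wig- → wigpeyawyikole.
Attach mood subjunctive hu- → huwigpeyawyikole.
Apply vowel harmony: huwigpeyawyikole → hiwigpeyewyikole.
Nasal assimilation: no change.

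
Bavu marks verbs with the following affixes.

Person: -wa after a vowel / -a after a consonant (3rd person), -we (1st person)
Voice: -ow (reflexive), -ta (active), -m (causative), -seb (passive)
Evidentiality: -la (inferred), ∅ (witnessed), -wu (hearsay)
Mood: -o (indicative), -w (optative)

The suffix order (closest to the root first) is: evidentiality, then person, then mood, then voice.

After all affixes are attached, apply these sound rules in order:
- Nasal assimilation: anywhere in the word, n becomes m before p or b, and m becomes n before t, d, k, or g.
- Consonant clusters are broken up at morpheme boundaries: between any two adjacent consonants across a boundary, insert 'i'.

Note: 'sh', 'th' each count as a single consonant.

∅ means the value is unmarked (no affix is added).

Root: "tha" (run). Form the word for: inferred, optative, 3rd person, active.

Attach evidentiality inferred -la → thala.
Attach person 3rd person -wa (after vowel 'a') → thalawa.
Attach mood optative -w → thalawaw.
Attach voice active -ta → thalawawta.
Nasal assimilation: no change.
Apply epenthesis: thalawawta → thalawawita.

thalawawita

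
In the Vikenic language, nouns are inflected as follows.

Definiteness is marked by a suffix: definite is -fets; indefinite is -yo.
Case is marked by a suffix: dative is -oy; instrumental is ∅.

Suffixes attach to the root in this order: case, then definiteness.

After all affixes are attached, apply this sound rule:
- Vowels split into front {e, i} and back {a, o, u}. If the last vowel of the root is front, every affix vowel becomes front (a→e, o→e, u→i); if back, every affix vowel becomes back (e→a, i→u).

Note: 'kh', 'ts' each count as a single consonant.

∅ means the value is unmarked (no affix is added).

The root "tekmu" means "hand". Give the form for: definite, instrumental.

case = instrumental: zero marking, form stays tekmu.
Attach definiteness definite -fets → tekmufets.
Apply vowel harmony: tekmufets → tekmufats.

tekmufats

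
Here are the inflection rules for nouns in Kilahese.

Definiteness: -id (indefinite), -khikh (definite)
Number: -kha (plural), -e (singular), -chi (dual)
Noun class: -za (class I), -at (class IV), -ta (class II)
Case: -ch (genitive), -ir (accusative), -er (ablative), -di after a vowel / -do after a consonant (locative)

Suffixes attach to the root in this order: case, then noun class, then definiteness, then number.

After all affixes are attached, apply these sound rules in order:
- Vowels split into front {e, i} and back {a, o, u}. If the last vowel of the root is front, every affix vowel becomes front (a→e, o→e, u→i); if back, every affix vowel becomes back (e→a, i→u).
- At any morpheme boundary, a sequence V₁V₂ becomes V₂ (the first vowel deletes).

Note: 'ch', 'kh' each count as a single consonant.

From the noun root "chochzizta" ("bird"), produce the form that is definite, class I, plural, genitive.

Attach case genitive -ch → chochziztach.
Attach noun class class I -za → chochziztachza.
Attach definiteness definite -khikh → chochziztachzakhikh.
Attach number plural -kha → chochziztachzakhikhkha.
Apply vowel harmony: chochziztachzakhikhkha → chochziztachzakhukhkha.
Vowel deletion: no change.

chochziztachzakhukhkha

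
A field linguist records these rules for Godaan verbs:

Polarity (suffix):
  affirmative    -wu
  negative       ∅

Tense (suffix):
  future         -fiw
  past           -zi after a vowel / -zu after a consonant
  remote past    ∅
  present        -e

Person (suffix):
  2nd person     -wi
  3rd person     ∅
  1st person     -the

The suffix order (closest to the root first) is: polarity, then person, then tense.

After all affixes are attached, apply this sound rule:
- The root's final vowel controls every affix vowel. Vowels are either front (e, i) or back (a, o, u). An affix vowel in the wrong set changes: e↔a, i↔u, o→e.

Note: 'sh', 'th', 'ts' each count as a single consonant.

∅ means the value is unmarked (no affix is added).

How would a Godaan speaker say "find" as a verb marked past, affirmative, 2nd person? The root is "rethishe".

rethishewiwizi

Attach polarity affirmative -wu → rethishewu.
Attach person 2nd person -wi → rethishewuwi.
Attach tense past -zi (after vowel 'i') → rethishewuwizi.
Apply vowel harmony: rethishewuwizi → rethishewiwizi.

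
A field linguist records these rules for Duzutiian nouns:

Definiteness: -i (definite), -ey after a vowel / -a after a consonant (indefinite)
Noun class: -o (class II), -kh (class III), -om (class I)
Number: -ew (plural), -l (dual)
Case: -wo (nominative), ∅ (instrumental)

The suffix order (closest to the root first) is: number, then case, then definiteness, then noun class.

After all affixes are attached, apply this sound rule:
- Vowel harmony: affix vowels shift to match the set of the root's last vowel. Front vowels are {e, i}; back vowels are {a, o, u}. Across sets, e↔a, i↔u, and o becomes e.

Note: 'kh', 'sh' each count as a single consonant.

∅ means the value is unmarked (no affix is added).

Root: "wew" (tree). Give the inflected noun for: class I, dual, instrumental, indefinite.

Attach number dual -l → wewl.
case = instrumental: zero marking, form stays wewl.
Attach definiteness indefinite -a (after consonant 'l') → wewla.
Attach noun class class I -om → wewlaom.
Apply vowel harmony: wewlaom → wewleem.

wewleem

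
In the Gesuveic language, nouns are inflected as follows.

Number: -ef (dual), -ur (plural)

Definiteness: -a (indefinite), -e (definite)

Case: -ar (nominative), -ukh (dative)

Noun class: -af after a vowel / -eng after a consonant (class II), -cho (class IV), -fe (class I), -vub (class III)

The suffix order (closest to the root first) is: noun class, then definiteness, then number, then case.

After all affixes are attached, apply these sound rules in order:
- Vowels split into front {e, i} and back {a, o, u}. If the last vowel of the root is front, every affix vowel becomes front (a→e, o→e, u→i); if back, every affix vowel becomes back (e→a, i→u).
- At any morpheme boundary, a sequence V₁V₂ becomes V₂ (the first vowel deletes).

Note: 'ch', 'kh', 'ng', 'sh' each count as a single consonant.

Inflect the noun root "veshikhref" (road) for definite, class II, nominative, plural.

Attach noun class class II -eng (after consonant 'f') → veshikhrefeng.
Attach definiteness definite -e → veshikhrefenge.
Attach number plural -ur → veshikhrefengeur.
Attach case nominative -ar → veshikhrefengeurar.
Apply vowel harmony: veshikhrefengeurar → veshikhrefengeirer.
Apply vowel deletion: veshikhrefengeirer → veshikhrefengirer.

veshikhrefengirer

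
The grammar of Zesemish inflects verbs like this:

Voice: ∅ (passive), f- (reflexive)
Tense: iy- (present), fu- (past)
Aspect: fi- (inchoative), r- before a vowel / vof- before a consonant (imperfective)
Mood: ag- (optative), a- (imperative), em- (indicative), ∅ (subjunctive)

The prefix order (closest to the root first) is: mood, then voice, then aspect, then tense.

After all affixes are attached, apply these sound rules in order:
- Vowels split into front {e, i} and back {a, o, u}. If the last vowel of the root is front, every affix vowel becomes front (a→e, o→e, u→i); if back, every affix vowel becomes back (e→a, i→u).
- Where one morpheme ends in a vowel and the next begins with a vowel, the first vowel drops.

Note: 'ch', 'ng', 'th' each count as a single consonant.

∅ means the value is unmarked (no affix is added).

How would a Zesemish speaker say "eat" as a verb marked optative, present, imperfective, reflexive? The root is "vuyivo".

uyvoffagvuyivo

Attach mood optative ag- → agvuyivo.
Attach voice reflexive f- → fagvuyivo.
Attach aspect imperfective vof- (before consonant 'f') → voffagvuyivo.
Attach tense present iy- → iyvoffagvuyivo.
Apply vowel harmony: iyvoffagvuyivo → uyvoffagvuyivo.
Vowel deletion: no change.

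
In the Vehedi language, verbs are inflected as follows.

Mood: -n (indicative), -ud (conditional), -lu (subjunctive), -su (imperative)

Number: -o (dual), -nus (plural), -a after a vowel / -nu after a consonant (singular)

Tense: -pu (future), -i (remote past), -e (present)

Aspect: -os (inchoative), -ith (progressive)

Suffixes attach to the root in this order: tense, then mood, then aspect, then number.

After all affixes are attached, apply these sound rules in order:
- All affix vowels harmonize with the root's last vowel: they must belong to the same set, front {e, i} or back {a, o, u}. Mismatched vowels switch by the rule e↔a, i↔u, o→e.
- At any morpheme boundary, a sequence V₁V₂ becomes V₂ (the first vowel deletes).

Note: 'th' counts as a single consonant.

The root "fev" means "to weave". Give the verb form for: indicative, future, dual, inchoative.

Attach tense future -pu → fevpu.
Attach mood indicative -n → fevpun.
Attach aspect inchoative -os → fevpunos.
Attach number dual -o → fevpunoso.
Apply vowel harmony: fevpunoso → fevpinese.
Vowel deletion: no change.

fevpinese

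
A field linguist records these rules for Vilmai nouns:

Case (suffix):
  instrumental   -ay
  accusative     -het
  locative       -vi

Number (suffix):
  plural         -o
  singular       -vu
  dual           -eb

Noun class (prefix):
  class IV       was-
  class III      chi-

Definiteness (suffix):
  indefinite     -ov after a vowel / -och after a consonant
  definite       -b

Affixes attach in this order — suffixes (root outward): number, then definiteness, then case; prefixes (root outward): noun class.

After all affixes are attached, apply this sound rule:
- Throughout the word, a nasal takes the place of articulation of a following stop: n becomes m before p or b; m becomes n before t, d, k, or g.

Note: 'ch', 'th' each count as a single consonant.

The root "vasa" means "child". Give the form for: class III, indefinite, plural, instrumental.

chivasaoovay

Attach number plural -o → vasao.
Attach definiteness indefinite -ov (after vowel 'o') → vasaoov.
Attach case instrumental -ay → vasaoovay.
Attach noun class class III chi- → chivasaoovay.
Nasal assimilation: no change.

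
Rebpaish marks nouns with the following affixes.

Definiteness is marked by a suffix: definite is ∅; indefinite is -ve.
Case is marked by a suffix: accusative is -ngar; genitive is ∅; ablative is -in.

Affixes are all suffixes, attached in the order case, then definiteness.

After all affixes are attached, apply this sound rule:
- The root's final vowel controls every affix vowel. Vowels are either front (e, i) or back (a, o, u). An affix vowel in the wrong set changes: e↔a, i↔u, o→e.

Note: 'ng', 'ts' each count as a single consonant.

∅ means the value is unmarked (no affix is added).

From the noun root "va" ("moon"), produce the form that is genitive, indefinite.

case = genitive: zero marking, form stays va.
Attach definiteness indefinite -ve → vave.
Apply vowel harmony: vave → vava.

vava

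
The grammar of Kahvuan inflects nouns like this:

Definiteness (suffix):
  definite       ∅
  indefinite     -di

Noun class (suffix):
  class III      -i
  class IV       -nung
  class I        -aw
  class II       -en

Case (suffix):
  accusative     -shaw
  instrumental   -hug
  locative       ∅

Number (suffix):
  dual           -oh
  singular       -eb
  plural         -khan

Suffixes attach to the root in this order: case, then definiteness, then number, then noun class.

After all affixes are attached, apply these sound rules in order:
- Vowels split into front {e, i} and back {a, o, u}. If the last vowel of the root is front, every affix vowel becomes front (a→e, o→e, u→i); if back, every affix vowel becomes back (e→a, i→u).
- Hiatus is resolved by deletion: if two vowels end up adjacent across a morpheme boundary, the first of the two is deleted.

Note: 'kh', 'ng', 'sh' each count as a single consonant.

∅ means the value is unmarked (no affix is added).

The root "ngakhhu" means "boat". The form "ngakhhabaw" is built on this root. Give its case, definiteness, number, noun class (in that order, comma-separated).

Segment: ngakhhu-eb-aw.
case: ∅ → locative.
definiteness: ∅ → definite.
number: -eb → singular.
noun class: -aw → class I.

locative, definite, singular, class I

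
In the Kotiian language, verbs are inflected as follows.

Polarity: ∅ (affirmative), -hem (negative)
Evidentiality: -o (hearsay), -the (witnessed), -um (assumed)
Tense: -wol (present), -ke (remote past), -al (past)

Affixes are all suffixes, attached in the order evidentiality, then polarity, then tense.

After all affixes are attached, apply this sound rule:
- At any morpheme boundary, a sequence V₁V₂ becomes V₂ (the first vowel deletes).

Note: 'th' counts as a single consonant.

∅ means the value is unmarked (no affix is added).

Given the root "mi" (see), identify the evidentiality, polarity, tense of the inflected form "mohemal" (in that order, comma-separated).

Segment: mi-o-hem-al.
evidentiality: -o → hearsay.
polarity: -hem → negative.
tense: -al → past.

hearsay, negative, past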